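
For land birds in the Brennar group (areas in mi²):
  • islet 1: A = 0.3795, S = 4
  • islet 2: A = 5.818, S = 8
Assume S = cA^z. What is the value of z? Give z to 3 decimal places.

Taking logs: ln S = ln c + z ln A, so z = (ln S₂ − ln S₁)/(ln A₂ − ln A₁).
z = ln(8/4) / ln(5.818/0.3795) = ln(2) / ln(15.33) = 0.6931 / 2.7299 = 0.2539

0.254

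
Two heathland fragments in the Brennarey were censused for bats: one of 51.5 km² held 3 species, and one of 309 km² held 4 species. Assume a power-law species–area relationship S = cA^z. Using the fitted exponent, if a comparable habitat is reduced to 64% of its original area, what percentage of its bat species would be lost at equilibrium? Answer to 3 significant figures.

6.91%

z = ln(4/3) / ln(309/51.5) = 0.2877 / 1.7918 = 0.1606
S_new/S_old = (A_new/A_old)^z = 0.64^0.1606 = exp(0.1606 × -0.4463) = 0.9309
Fraction lost = 1 − 0.9309 = 0.06915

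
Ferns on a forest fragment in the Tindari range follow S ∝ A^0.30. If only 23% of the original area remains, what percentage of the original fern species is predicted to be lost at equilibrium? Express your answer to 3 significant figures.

S_new/S_old = (A_new/A_old)^z = 0.23^0.3
= exp(0.3 × ln 0.23) = exp(0.3 × -1.4697) = exp(-0.4409) ≈ 0.6435
Fraction lost = 1 − 0.6435 = 0.3565

35.7%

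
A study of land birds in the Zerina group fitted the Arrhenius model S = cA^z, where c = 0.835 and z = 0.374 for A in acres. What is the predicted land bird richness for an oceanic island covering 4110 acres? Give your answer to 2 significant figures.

19

S = 0.835 × 4110^0.374
ln S = ln 0.835 + 0.374 × ln 4110 = -0.1803 + 0.374 × 8.3212 = 2.9318
S = e^2.9318 ≈ 18.76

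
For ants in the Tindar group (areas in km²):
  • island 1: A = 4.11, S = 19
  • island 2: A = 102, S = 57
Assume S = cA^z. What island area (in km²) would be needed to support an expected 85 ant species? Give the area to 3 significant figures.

z = ln(57/19) / ln(102/4.11) = 1.0986 / 3.2115 = 0.3421
c = 19 / 4.11^0.3421 = 19 / 1.622 = 11.72
A = (85/11.72)^(1/0.3421) ⇒ ln A = ln(7.255)/0.3421 = 5.7931
A = e^5.7931 ≈ 328 km²

328 km²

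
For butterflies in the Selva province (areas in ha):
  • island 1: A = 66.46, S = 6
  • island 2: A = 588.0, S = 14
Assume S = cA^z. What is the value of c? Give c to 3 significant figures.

z = ln(S₂/S₁) / ln(A₂/A₁) = ln(14/6) / ln(588/66.46) = 0.8473 / 2.1801 = 0.3886
c = S₁ / A₁^z = 6 / 66.46^0.3886 = 6 / 5.109 = 1.174

1.17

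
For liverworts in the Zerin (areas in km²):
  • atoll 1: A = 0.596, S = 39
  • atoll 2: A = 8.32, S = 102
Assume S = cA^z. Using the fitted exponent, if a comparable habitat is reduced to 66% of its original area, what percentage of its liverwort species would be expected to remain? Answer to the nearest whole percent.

86%

z = ln(102/39) / ln(8.32/0.596) = 0.9614 / 2.6362 = 0.3647
S_new/S_old = (A_new/A_old)^z = 0.66^0.3647 = exp(0.3647 × -0.4155) = 0.8594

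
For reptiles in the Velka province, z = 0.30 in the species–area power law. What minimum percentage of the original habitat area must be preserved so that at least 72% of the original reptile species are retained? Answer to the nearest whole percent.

33%

Need (A_new/A_old)^0.3 = 0.72, so A_new/A_old = 0.72^(1/0.3) = 0.72^3.333
ln(A_new/A_old) = ln 0.72 / 0.3 = -0.3285 / 0.3 = -1.0950
A_new/A_old = e^-1.0950 ≈ 0.3345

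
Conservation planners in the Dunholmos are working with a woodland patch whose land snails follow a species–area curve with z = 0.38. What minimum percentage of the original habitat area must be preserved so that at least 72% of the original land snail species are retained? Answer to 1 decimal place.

42.1%

Need (A_new/A_old)^0.38 = 0.72, so A_new/A_old = 0.72^(1/0.38) = 0.72^2.632
ln(A_new/A_old) = ln 0.72 / 0.38 = -0.3285 / 0.38 = -0.8645
A_new/A_old = e^-0.8645 ≈ 0.4213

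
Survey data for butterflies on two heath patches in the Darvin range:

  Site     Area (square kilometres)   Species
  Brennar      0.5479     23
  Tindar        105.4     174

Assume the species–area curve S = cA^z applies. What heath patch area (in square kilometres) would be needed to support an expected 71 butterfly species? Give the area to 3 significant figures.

10.3 square kilometres

z = ln(174/23) / ln(105.4/0.5479) = 2.0236 / 5.2594 = 0.3847
c = 23 / 0.5479^0.3847 = 23 / 0.7934 = 28.99
A = (71/28.99)^(1/0.3847) ⇒ ln A = ln(2.449)/0.3847 = 2.3280
A = e^2.3280 ≈ 10.26 square kilometres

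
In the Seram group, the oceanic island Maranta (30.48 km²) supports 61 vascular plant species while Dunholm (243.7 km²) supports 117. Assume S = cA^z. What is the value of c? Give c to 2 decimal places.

20.91

z = ln(S₂/S₁) / ln(A₂/A₁) = ln(117/61) / ln(243.7/30.48) = 0.6513 / 2.0789 = 0.3133
c = S₁ / A₁^z = 61 / 30.48^0.3133 = 61 / 2.917 = 20.91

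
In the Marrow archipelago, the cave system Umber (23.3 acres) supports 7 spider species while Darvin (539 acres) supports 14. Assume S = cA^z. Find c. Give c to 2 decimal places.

3.49

z = ln(S₂/S₁) / ln(A₂/A₁) = ln(14/7) / ln(539/23.3) = 0.6931 / 3.1413 = 0.2207
c = S₁ / A₁^z = 7 / 23.3^0.2207 = 7 / 2.003 = 3.494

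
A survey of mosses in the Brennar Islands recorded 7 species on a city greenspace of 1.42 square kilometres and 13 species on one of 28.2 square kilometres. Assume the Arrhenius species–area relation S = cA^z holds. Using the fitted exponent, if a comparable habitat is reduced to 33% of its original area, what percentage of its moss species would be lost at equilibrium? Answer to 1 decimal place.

z = ln(13/7) / ln(28.2/1.42) = 0.6190 / 2.9887 = 0.2071
S_new/S_old = (A_new/A_old)^z = 0.33^0.2071 = exp(0.2071 × -1.1087) = 0.7948
Fraction lost = 1 − 0.7948 = 0.2052

20.5%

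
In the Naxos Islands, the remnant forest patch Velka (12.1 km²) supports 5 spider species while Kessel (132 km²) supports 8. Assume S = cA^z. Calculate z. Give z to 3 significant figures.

0.197

Taking logs: ln S = ln c + z ln A, so z = (ln S₂ − ln S₁)/(ln A₂ − ln A₁).
z = ln(8/5) / ln(132/12.1) = ln(1.6) / ln(10.91) = 0.4700 / 2.3896 = 0.1967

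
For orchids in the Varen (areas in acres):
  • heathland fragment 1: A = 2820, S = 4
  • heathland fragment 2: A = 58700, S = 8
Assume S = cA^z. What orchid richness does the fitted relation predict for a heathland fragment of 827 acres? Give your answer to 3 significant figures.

z = ln(8/4) / ln(58700/2820) = 0.6931 / 3.0357 = 0.2283
c = 4 / 2820^0.2283 = 4 / 6.135 = 0.652
S₃ = 0.652 × 827^0.2283 = 0.652 × 4.636 ≈ 3.023

3.02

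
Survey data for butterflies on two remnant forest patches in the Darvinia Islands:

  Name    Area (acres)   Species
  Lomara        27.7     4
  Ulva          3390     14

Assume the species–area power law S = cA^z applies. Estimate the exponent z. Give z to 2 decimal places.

Taking logs: ln S = ln c + z ln A, so z = (ln S₂ − ln S₁)/(ln A₂ − ln A₁).
z = ln(14/4) / ln(3390/27.7) = ln(3.5) / ln(122.4) = 1.2528 / 4.8072 = 0.2606

0.26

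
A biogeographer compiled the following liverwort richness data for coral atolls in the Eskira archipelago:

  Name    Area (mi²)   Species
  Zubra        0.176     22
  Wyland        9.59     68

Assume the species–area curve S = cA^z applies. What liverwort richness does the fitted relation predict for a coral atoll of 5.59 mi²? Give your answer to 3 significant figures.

z = ln(68/22) / ln(9.59/0.176) = 1.1285 / 3.9980 = 0.2823
c = 22 / 0.176^0.2823 = 22 / 0.6124 = 35.92
S₃ = 35.92 × 5.59^0.2823 = 35.92 × 1.625 ≈ 58.39

58.4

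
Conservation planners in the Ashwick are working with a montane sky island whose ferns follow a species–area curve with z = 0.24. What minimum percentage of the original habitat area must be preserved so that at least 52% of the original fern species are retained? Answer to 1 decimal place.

Need (A_new/A_old)^0.24 = 0.52, so A_new/A_old = 0.52^(1/0.24) = 0.52^4.167
ln(A_new/A_old) = ln 0.52 / 0.24 = -0.6539 / 0.24 = -2.7247
A_new/A_old = e^-2.7247 ≈ 0.06557

6.6%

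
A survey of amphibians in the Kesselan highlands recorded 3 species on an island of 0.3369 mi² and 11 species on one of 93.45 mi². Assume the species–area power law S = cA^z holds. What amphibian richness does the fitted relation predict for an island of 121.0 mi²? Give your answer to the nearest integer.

z = ln(11/3) / ln(93.45/0.3369) = 1.2993 / 5.6254 = 0.2310
c = 3 / 0.3369^0.2310 = 3 / 0.7778 = 3.857
S₃ = 3.857 × 121^0.2310 = 3.857 × 3.027 ≈ 11.68

12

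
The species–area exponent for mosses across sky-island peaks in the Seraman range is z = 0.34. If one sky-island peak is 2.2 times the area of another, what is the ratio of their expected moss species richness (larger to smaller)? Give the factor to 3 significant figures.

S₂/S₁ = (A₂/A₁)^z = 2.2^0.34
ln(S₂/S₁) = 0.34 × ln 2.2 = 0.34 × 0.7885 = 0.2681
S₂/S₁ = e^0.2681 ≈ 1.307

1.31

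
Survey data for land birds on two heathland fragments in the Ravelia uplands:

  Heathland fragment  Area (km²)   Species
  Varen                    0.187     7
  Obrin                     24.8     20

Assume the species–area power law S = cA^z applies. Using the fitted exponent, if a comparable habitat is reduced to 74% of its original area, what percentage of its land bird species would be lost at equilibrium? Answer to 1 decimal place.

6.3%

z = ln(20/7) / ln(24.8/0.187) = 1.0498 / 4.8875 = 0.2148
S_new/S_old = (A_new/A_old)^z = 0.74^0.2148 = exp(0.2148 × -0.3011) = 0.9374
Fraction lost = 1 − 0.9374 = 0.06263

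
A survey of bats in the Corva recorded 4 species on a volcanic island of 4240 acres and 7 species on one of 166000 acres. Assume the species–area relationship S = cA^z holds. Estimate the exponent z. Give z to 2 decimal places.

0.15

Taking logs: ln S = ln c + z ln A, so z = (ln S₂ − ln S₁)/(ln A₂ − ln A₁).
z = ln(7/4) / ln(166000/4240) = ln(1.75) / ln(39.15) = 0.5596 / 3.6674 = 0.1526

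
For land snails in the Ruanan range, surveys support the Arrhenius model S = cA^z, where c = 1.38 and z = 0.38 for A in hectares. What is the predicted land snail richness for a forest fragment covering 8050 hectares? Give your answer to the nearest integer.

42 species

S = 1.38 × 8050^0.38
ln S = ln 1.38 + 0.38 × ln 8050 = 0.3221 + 0.38 × 8.9934 = 3.7396
S = e^3.7396 ≈ 42.08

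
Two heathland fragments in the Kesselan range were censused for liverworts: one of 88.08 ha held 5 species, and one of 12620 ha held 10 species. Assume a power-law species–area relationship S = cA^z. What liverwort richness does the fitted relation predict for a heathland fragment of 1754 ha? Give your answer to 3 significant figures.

7.59

z = ln(10/5) / ln(12620/88.08) = 0.6931 / 4.9648 = 0.1396
c = 5 / 88.08^0.1396 = 5 / 1.869 = 2.676
S₃ = 2.676 × 1754^0.1396 = 2.676 × 2.837 ≈ 7.592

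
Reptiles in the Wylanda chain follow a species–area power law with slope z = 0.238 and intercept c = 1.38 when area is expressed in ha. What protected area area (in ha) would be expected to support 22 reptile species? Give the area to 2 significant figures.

110000 ha

22 = 1.38 × A^0.238  ⇒  A^0.238 = 22/1.38 = 15.94
ln A = ln(15.94) / 0.238 = 2.7690 / 0.238 = 11.6343
A = e^11.6343 ≈ 112903 ha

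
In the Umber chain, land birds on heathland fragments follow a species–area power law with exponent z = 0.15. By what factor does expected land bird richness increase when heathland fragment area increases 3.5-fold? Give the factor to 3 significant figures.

S₂/S₁ = (A₂/A₁)^z = 3.5^0.15
ln(S₂/S₁) = 0.15 × ln 3.5 = 0.15 × 1.2528 = 0.1879
S₂/S₁ = e^0.1879 ≈ 1.207

1.21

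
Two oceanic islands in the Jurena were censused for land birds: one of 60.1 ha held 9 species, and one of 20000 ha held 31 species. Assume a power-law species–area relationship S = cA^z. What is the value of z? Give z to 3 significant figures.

0.213

Taking logs: ln S = ln c + z ln A, so z = (ln S₂ − ln S₁)/(ln A₂ − ln A₁).
z = ln(31/9) / ln(20000/60.1) = ln(3.444) / ln(332.8) = 1.2368 / 5.8075 = 0.2130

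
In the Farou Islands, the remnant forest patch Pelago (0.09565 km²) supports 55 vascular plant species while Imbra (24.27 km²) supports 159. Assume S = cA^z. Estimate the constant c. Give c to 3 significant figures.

86.3

z = ln(S₂/S₁) / ln(A₂/A₁) = ln(159/55) / ln(24.27/0.09565) = 1.0616 / 5.5363 = 0.1917
c = S₁ / A₁^z = 55 / 0.09565^0.1917 = 55 / 0.6376 = 86.26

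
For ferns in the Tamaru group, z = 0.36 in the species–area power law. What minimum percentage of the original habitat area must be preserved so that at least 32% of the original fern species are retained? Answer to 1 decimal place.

Need (A_new/A_old)^0.36 = 0.32, so A_new/A_old = 0.32^(1/0.36) = 0.32^2.778
ln(A_new/A_old) = ln 0.32 / 0.36 = -1.1394 / 0.36 = -3.1651
A_new/A_old = e^-3.1651 ≈ 0.04221

4.2%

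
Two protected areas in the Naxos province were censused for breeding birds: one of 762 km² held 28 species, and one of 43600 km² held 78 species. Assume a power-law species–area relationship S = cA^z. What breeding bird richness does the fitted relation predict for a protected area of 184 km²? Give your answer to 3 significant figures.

19.5

z = ln(78/28) / ln(43600/762) = 1.0245 / 4.0469 = 0.2532
c = 28 / 762^0.2532 = 28 / 5.365 = 5.219
S₃ = 5.219 × 184^0.2532 = 5.219 × 3.744 ≈ 19.54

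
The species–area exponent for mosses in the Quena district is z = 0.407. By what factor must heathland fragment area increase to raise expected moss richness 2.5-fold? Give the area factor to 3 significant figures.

9.50

(A₂/A₁)^0.407 = 2.5, so A₂/A₁ = 2.5^(1/0.407) = 2.5^2.457
ln(A₂/A₁) = ln 2.5 / 0.407 = 0.9163 / 0.407 = 2.2513
A₂/A₁ = e^2.2513 ≈ 9.5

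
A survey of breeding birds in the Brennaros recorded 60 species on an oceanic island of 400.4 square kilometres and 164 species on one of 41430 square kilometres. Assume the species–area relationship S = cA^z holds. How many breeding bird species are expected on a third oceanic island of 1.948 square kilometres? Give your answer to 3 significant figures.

z = ln(164/60) / ln(41430/400.4) = 1.0055 / 4.6393 = 0.2167
c = 60 / 400.4^0.2167 = 60 / 3.665 = 16.37
S₃ = 16.37 × 1.948^0.2167 = 16.37 × 1.155 ≈ 18.92

18.9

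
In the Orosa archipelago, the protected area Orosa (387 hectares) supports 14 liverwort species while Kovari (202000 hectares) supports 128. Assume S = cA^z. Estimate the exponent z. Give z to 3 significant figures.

Taking logs: ln S = ln c + z ln A, so z = (ln S₂ − ln S₁)/(ln A₂ − ln A₁).
z = ln(128/14) / ln(202000/387) = ln(9.143) / ln(522) = 2.2130 / 6.2576 = 0.3536

0.354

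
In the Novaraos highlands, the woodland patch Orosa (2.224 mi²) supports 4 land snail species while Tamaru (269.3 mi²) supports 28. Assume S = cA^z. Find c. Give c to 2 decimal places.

z = ln(S₂/S₁) / ln(A₂/A₁) = ln(28/4) / ln(269.3/2.224) = 1.9459 / 4.7965 = 0.4057
c = S₁ / A₁^z = 4 / 2.224^0.4057 = 4 / 1.383 = 2.892

2.89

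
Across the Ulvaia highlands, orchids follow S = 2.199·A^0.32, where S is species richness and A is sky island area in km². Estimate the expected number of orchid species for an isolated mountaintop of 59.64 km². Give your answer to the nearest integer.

S = 2.199 × 59.64^0.32
ln S = ln 2.199 + 0.32 × ln 59.64 = 0.7880 + 0.32 × 4.0883 = 2.0963
S = e^2.0963 ≈ 8.136

8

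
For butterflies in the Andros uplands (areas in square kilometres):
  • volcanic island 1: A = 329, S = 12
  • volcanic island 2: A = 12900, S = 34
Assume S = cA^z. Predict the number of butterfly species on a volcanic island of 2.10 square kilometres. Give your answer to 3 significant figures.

z = ln(34/12) / ln(12900/329) = 1.0415 / 3.6689 = 0.2839
c = 12 / 329^0.2839 = 12 / 5.182 = 2.316
S₃ = 2.316 × 2.1^0.2839 = 2.316 × 1.234 ≈ 2.858

2.86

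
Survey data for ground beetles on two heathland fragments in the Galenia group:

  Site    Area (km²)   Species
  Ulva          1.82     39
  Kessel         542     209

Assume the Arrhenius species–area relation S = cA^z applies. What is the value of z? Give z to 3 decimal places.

Taking logs: ln S = ln c + z ln A, so z = (ln S₂ − ln S₁)/(ln A₂ − ln A₁).
z = ln(209/39) / ln(542/1.82) = ln(5.359) / ln(297.8) = 1.6788 / 5.6964 = 0.2947

0.295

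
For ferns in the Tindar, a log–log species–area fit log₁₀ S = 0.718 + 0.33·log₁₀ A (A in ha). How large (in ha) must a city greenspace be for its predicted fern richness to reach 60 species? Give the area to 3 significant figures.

1630 ha

60 = 5.224 × A^0.33  ⇒  A^0.33 = 60/5.224 = 11.49
ln A = ln(11.49) / 0.33 = 2.4411 / 0.33 = 7.3972
A = e^7.3972 ≈ 1631 ha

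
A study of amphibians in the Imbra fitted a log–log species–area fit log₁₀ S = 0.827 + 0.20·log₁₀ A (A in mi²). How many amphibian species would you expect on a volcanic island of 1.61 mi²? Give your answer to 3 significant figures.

7.39

S = 6.714 × 1.61^0.2
ln S = ln 6.714 + 0.2 × ln 1.61 = 1.9042 + 0.2 × 0.4762 = 1.9995
S = e^1.9995 ≈ 7.385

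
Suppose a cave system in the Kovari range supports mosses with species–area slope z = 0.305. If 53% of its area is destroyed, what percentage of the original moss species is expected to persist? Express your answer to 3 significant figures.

79.4%

S_new/S_old = (A_new/A_old)^z = 0.47^0.305
= exp(0.305 × ln 0.47) = exp(0.305 × -0.7550) = exp(-0.2303) ≈ 0.7943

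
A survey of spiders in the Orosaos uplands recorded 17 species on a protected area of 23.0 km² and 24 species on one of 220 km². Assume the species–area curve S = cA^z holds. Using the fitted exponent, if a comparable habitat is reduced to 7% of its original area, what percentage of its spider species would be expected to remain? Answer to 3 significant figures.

66.6%

z = ln(24/17) / ln(220/23) = 0.3448 / 2.2581 = 0.1527
S_new/S_old = (A_new/A_old)^z = 0.07^0.1527 = exp(0.1527 × -2.6593) = 0.6662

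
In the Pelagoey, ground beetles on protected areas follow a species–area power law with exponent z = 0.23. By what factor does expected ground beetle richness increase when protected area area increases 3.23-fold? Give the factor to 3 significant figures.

S₂/S₁ = (A₂/A₁)^z = 3.23^0.23
ln(S₂/S₁) = 0.23 × ln 3.23 = 0.23 × 1.1725 = 0.2697
S₂/S₁ = e^0.2697 ≈ 1.31

1.31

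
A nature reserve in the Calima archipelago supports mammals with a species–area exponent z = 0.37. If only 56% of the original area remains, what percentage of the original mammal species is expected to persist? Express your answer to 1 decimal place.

80.7%

S_new/S_old = (A_new/A_old)^z = 0.56^0.37
= exp(0.37 × ln 0.56) = exp(0.37 × -0.5798) = exp(-0.2145) ≈ 0.8069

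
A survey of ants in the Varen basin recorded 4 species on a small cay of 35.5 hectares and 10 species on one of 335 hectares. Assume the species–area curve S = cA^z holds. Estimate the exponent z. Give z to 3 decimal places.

0.408

Taking logs: ln S = ln c + z ln A, so z = (ln S₂ − ln S₁)/(ln A₂ − ln A₁).
z = ln(10/4) / ln(335/35.5) = ln(2.5) / ln(9.437) = 0.9163 / 2.2446 = 0.4082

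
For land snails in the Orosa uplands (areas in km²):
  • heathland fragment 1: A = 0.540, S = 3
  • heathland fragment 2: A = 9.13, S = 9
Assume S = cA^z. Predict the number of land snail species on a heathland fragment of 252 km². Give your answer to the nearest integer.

33

z = ln(9/3) / ln(9.13/0.54) = 1.0986 / 2.8278 = 0.3885
c = 3 / 0.54^0.3885 = 3 / 0.7871 = 3.811
S₃ = 3.811 × 252^0.3885 = 3.811 × 8.57 ≈ 32.66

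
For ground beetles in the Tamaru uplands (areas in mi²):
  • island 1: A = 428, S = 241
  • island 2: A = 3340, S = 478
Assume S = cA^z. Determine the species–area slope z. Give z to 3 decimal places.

0.333

Taking logs: ln S = ln c + z ln A, so z = (ln S₂ − ln S₁)/(ln A₂ − ln A₁).
z = ln(478/241) / ln(3340/428) = ln(1.983) / ln(7.804) = 0.6848 / 2.0546 = 0.3333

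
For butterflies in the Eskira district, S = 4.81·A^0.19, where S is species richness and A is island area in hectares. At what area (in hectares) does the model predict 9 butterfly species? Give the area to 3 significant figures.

9 = 4.81 × A^0.19  ⇒  A^0.19 = 9/4.81 = 1.871
ln A = ln(1.871) / 0.19 = 0.6265 / 0.19 = 3.2975
A = e^3.2975 ≈ 27.05 hectares

27.0 hectares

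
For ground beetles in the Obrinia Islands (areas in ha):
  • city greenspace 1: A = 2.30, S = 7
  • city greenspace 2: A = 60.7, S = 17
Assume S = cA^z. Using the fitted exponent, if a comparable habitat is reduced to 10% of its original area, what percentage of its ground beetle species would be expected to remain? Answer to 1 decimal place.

53.6%

z = ln(17/7) / ln(60.7/2.3) = 0.8873 / 3.2730 = 0.2711
S_new/S_old = (A_new/A_old)^z = 0.1^0.2711 = exp(0.2711 × -2.3026) = 0.5357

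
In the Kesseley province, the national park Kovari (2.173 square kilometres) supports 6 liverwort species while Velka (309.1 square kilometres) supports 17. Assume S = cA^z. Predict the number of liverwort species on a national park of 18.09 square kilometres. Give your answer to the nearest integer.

z = ln(17/6) / ln(309.1/2.173) = 1.0415 / 4.9576 = 0.2101
c = 6 / 2.173^0.2101 = 6 / 1.177 = 5.097
S₃ = 5.097 × 18.09^0.2101 = 5.097 × 1.837 ≈ 9.365

9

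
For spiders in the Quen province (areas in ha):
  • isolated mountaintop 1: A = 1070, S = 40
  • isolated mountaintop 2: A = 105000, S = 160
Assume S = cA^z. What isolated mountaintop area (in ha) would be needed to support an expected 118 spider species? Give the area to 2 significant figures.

38000 ha

z = ln(160/40) / ln(105000/1070) = 1.3863 / 4.5863 = 0.3023
c = 40 / 1070^0.3023 = 40 / 8.235 = 4.857
A = (118/4.857)^(1/0.3023) ⇒ ln A = ln(24.29)/0.3023 = 10.5544
A = e^10.5544 ≈ 38345 ha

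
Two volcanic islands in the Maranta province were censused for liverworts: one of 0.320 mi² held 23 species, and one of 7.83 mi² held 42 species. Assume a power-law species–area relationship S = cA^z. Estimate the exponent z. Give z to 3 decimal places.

Taking logs: ln S = ln c + z ln A, so z = (ln S₂ − ln S₁)/(ln A₂ − ln A₁).
z = ln(42/23) / ln(7.83/0.32) = ln(1.826) / ln(24.47) = 0.6022 / 3.1974 = 0.1883

0.188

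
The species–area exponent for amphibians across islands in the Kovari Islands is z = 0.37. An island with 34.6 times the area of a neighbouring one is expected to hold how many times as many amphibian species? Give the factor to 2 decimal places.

3.71

S₂/S₁ = (A₂/A₁)^z = 34.6^0.37
ln(S₂/S₁) = 0.37 × ln 34.6 = 0.37 × 3.5439 = 1.3112
S₂/S₁ = e^1.3112 ≈ 3.711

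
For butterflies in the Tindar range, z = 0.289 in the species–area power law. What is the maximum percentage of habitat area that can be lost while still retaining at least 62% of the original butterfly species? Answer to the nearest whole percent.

81%

Need (A_new/A_old)^0.289 = 0.62, so A_new/A_old = 0.62^(1/0.289) = 0.62^3.46
ln(A_new/A_old) = ln 0.62 / 0.289 = -0.4780 / 0.289 = -1.6541
A_new/A_old = e^-1.6541 ≈ 0.1913
Fraction that can be lost = 1 − 0.1913 = 0.8087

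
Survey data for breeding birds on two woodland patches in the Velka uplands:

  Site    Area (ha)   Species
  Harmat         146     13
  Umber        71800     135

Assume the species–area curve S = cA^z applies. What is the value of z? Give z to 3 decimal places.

0.378

Taking logs: ln S = ln c + z ln A, so z = (ln S₂ − ln S₁)/(ln A₂ − ln A₁).
z = ln(135/13) / ln(71800/146) = ln(10.38) / ln(491.8) = 2.3403 / 6.1980 = 0.3776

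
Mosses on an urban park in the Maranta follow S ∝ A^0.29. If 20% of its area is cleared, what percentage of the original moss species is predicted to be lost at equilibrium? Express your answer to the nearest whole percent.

S_new/S_old = (A_new/A_old)^z = 0.8^0.29
= exp(0.29 × ln 0.8) = exp(0.29 × -0.2231) = exp(-0.0647) ≈ 0.9373
Fraction lost = 1 − 0.9373 = 0.06266

6%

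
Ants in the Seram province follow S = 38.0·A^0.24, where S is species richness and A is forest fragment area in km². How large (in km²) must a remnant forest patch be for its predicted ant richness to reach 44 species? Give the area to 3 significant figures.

1.84 km²

44 = 38 × A^0.24  ⇒  A^0.24 = 44/38 = 1.158
ln A = ln(1.158) / 0.24 = 0.1466 / 0.24 = 0.6108
A = e^0.6108 ≈ 1.842 km²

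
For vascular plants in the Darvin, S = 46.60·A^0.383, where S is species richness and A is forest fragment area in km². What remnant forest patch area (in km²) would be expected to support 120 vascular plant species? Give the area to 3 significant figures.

120 = 46.6 × A^0.383  ⇒  A^0.383 = 120/46.6 = 2.575
ln A = ln(2.575) / 0.383 = 0.9459 / 0.383 = 2.4697
A = e^2.4697 ≈ 11.82 km²

11.8 km²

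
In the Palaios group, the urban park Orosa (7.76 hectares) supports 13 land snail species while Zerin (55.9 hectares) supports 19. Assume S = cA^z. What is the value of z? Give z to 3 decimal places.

Taking logs: ln S = ln c + z ln A, so z = (ln S₂ − ln S₁)/(ln A₂ − ln A₁).
z = ln(19/13) / ln(55.9/7.76) = ln(1.462) / ln(7.204) = 0.3795 / 1.9746 = 0.1922

0.192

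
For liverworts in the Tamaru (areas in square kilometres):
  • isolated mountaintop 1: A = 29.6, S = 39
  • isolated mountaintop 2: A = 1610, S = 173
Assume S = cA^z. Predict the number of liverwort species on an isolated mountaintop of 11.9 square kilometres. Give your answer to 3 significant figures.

27.8

z = ln(173/39) / ln(1610/29.6) = 1.4897 / 3.9962 = 0.3728
c = 39 / 29.6^0.3728 = 39 / 3.536 = 11.03
S₃ = 11.03 × 11.9^0.3728 = 11.03 × 2.517 ≈ 27.77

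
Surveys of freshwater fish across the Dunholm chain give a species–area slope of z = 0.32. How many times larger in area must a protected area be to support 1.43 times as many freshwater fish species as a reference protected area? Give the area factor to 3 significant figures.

3.06

(A₂/A₁)^0.32 = 1.43, so A₂/A₁ = 1.43^(1/0.32) = 1.43^3.125
ln(A₂/A₁) = ln 1.43 / 0.32 = 0.3577 / 0.32 = 1.1177
A₂/A₁ = e^1.1177 ≈ 3.058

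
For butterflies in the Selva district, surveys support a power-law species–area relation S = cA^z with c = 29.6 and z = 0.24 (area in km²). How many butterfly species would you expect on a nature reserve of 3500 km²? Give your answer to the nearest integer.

210 species

S = 29.6 × 3500^0.24
ln S = ln 29.6 + 0.24 × ln 3500 = 3.3878 + 0.24 × 8.1605 = 5.3463
S = e^5.3463 ≈ 209.8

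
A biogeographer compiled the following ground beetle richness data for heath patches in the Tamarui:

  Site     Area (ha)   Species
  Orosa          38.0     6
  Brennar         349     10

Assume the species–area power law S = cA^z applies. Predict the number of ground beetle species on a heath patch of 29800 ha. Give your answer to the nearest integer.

z = ln(10/6) / ln(349/38) = 0.5108 / 2.2175 = 0.2304
c = 6 / 38^0.2304 = 6 / 2.312 = 2.596
S₃ = 2.596 × 29800^0.2304 = 2.596 × 10.73 ≈ 27.86

28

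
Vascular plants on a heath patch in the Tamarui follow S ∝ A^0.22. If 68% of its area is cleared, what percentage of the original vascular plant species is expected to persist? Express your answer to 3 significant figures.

77.8%

S_new/S_old = (A_new/A_old)^z = 0.32^0.22
= exp(0.22 × ln 0.32) = exp(0.22 × -1.1394) = exp(-0.2507) ≈ 0.7783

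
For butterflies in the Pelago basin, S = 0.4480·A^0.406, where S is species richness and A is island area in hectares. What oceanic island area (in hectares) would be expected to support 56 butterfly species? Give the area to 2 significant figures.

56 = 0.448 × A^0.406  ⇒  A^0.406 = 56/0.448 = 125
ln A = ln(125) / 0.406 = 4.8283 / 0.406 = 11.8924
A = e^11.8924 ≈ 146151 hectares

150000 hectares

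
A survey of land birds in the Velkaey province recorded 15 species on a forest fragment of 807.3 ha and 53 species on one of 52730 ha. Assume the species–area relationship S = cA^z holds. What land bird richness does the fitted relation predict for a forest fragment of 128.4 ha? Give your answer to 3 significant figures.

z = ln(53/15) / ln(52730/807.3) = 1.2622 / 4.1792 = 0.3020
c = 15 / 807.3^0.3020 = 15 / 7.551 = 1.987
S₃ = 1.987 × 128.4^0.3020 = 1.987 × 4.334 ≈ 8.609

8.61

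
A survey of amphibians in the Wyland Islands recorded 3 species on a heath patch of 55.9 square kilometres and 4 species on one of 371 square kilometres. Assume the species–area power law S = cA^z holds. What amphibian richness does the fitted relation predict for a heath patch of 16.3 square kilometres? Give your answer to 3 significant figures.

2.49

z = ln(4/3) / ln(371/55.9) = 0.2877 / 1.8926 = 0.1520
c = 3 / 55.9^0.1520 = 3 / 1.843 = 1.627
S₃ = 1.627 × 16.3^0.1520 = 1.627 × 1.528 ≈ 2.488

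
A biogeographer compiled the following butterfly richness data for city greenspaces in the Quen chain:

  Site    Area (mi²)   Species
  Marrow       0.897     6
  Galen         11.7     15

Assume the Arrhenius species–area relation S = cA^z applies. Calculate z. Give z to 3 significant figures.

0.357

Taking logs: ln S = ln c + z ln A, so z = (ln S₂ − ln S₁)/(ln A₂ − ln A₁).
z = ln(15/6) / ln(11.7/0.897) = ln(2.5) / ln(13.04) = 0.9163 / 2.5683 = 0.3568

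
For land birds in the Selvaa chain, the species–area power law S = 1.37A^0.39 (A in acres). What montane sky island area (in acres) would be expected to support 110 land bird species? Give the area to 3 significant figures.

110 = 1.37 × A^0.39  ⇒  A^0.39 = 110/1.37 = 80.29
ln A = ln(80.29) / 0.39 = 4.3857 / 0.39 = 11.2453
A = e^11.2453 ≈ 76520 acres

76500 acres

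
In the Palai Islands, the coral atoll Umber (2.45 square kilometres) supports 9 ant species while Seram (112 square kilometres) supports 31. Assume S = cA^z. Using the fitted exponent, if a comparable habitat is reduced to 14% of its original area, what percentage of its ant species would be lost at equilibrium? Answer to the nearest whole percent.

47%

z = ln(31/9) / ln(112/2.45) = 1.2368 / 3.8224 = 0.3236
S_new/S_old = (A_new/A_old)^z = 0.14^0.3236 = exp(0.3236 × -1.9661) = 0.5293
Fraction lost = 1 − 0.5293 = 0.4707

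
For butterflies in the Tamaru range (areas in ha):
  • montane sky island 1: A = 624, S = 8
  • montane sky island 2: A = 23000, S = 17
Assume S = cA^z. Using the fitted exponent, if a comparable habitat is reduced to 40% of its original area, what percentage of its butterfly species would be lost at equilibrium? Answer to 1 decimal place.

17.4%

z = ln(17/8) / ln(23000/624) = 0.7538 / 3.6071 = 0.2090
S_new/S_old = (A_new/A_old)^z = 0.4^0.2090 = exp(0.2090 × -0.9163) = 0.8257
Fraction lost = 1 − 0.8257 = 0.1743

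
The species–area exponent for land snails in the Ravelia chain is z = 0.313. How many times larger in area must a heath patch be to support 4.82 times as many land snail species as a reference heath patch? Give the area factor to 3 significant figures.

152

(A₂/A₁)^0.313 = 4.82, so A₂/A₁ = 4.82^(1/0.313) = 4.82^3.195
ln(A₂/A₁) = ln 4.82 / 0.313 = 1.5728 / 0.313 = 5.0248
A₂/A₁ = e^5.0248 ≈ 152.1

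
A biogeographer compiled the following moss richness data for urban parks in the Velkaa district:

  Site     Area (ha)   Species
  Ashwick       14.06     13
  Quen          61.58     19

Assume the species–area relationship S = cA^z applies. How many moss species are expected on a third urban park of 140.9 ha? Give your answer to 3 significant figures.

z = ln(19/13) / ln(61.58/14.06) = 0.3795 / 1.4770 = 0.2569
c = 13 / 14.06^0.2569 = 13 / 1.972 = 6.592
S₃ = 6.592 × 140.9^0.2569 = 6.592 × 3.566 ≈ 23.5

23.5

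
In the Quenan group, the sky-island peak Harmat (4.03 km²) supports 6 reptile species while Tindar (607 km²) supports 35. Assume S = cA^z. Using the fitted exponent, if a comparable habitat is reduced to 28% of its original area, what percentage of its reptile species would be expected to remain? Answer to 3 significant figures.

63.9%

z = ln(35/6) / ln(607/4.03) = 1.7636 / 5.0148 = 0.3517
S_new/S_old = (A_new/A_old)^z = 0.28^0.3517 = exp(0.3517 × -1.2730) = 0.6391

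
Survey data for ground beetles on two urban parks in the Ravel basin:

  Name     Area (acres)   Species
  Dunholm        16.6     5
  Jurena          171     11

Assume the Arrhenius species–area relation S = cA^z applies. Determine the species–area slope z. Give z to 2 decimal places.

Taking logs: ln S = ln c + z ln A, so z = (ln S₂ − ln S₁)/(ln A₂ − ln A₁).
z = ln(11/5) / ln(171/16.6) = ln(2.2) / ln(10.3) = 0.7885 / 2.3323 = 0.3381

0.34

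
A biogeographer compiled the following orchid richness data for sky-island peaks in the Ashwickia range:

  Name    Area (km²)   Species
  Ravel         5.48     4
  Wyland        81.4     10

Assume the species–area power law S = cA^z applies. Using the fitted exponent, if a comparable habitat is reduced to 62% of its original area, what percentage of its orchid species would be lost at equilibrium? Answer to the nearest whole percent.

z = ln(10/4) / ln(81.4/5.48) = 0.9163 / 2.6983 = 0.3396
S_new/S_old = (A_new/A_old)^z = 0.62^0.3396 = exp(0.3396 × -0.4780) = 0.8502
Fraction lost = 1 − 0.8502 = 0.1498

15%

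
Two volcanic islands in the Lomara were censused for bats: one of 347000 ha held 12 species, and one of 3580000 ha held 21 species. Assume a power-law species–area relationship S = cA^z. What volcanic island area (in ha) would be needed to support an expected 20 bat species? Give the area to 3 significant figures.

2920000 ha

z = ln(21/12) / ln(3580000/347000) = 0.5596 / 2.3338 = 0.2398
c = 12 / 347000^0.2398 = 12 / 21.31 = 0.5632
A = (20/0.5632)^(1/0.2398) ⇒ ln A = ln(35.51)/0.2398 = 14.8874
A = e^14.8874 ≈ 2920897 ha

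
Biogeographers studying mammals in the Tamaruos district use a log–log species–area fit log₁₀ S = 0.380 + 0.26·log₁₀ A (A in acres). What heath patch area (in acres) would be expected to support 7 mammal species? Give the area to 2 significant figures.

61 acres

7 = 2.399 × A^0.26  ⇒  A^0.26 = 7/2.399 = 2.918
ln A = ln(2.918) / 0.26 = 1.0709 / 0.26 = 4.1190
A = e^4.1190 ≈ 61.49 acres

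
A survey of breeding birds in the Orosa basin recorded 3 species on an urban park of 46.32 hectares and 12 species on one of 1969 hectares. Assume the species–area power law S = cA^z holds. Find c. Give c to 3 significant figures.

0.727

z = ln(S₂/S₁) / ln(A₂/A₁) = ln(12/3) / ln(1969/46.32) = 1.3863 / 3.7497 = 0.3697
c = S₁ / A₁^z = 3 / 46.32^0.3697 = 3 / 4.129 = 0.7266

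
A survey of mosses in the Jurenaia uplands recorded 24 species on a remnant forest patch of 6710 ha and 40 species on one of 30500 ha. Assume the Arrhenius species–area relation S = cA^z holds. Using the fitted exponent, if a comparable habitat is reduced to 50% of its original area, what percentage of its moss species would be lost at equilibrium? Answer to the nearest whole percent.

z = ln(40/24) / ln(30500/6710) = 0.5108 / 1.5141 = 0.3374
S_new/S_old = (A_new/A_old)^z = 0.5^0.3374 = exp(0.3374 × -0.6931) = 0.7915
Fraction lost = 1 − 0.7915 = 0.2085

21%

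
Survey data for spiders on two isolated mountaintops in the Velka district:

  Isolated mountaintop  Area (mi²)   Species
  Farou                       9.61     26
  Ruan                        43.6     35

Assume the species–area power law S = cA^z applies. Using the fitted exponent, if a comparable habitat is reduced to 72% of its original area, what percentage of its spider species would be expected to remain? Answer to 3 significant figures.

93.7%

z = ln(35/26) / ln(43.6/9.61) = 0.2973 / 1.5123 = 0.1966
S_new/S_old = (A_new/A_old)^z = 0.72^0.1966 = exp(0.1966 × -0.3285) = 0.9375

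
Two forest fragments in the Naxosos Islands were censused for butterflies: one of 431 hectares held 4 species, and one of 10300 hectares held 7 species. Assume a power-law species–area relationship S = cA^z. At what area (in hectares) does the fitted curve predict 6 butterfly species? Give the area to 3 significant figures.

z = ln(7/4) / ln(10300/431) = 0.5596 / 3.1738 = 0.1763
c = 4 / 431^0.1763 = 4 / 2.914 = 1.373
A = (6/1.373)^(1/0.1763) ⇒ ln A = ln(4.371)/0.1763 = 8.3657
A = e^8.3657 ≈ 4297 hectares

4300 hectares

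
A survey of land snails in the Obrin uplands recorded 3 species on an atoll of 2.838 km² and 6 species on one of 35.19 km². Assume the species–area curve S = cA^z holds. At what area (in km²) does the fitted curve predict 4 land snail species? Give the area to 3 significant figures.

z = ln(6/3) / ln(35.19/2.838) = 0.6931 / 2.5177 = 0.2753
c = 3 / 2.838^0.2753 = 3 / 1.333 = 2.251
A = (4/2.251)^(1/0.2753) ⇒ ln A = ln(1.777)/0.2753 = 2.0880
A = e^2.0880 ≈ 8.069 km²

8.07 km²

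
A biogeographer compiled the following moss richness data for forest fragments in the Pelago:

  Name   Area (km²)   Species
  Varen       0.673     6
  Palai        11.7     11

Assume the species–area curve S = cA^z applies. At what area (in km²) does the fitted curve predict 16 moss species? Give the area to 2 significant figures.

68 km²

z = ln(11/6) / ln(11.7/0.673) = 0.6061 / 2.8556 = 0.2123
c = 6 / 0.673^0.2123 = 6 / 0.9194 = 6.526
A = (16/6.526)^(1/0.2123) ⇒ ln A = ln(2.452)/0.2123 = 4.2248
A = e^4.2248 ≈ 68.36 km²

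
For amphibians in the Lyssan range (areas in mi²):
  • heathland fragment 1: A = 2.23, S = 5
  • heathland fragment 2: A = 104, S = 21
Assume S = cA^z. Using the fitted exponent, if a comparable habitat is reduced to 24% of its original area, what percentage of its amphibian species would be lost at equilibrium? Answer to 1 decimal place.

41.3%

z = ln(21/5) / ln(104/2.23) = 1.4351 / 3.8424 = 0.3735
S_new/S_old = (A_new/A_old)^z = 0.24^0.3735 = exp(0.3735 × -1.4271) = 0.5868
Fraction lost = 1 − 0.5868 = 0.4132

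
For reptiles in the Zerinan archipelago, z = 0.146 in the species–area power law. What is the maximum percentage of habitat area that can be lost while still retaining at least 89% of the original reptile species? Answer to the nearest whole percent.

55%

Need (A_new/A_old)^0.146 = 0.89, so A_new/A_old = 0.89^(1/0.146) = 0.89^6.849
ln(A_new/A_old) = ln 0.89 / 0.146 = -0.1165 / 0.146 = -0.7982
A_new/A_old = e^-0.7982 ≈ 0.4501
Fraction that can be lost = 1 − 0.4501 = 0.5499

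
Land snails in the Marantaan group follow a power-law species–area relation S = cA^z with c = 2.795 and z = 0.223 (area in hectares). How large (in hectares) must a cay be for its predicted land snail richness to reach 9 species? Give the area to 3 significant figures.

9 = 2.795 × A^0.223  ⇒  A^0.223 = 9/2.795 = 3.22
ln A = ln(3.22) / 0.223 = 1.1694 / 0.223 = 5.2439
A = e^5.2439 ≈ 189.4 hectares

189 hectares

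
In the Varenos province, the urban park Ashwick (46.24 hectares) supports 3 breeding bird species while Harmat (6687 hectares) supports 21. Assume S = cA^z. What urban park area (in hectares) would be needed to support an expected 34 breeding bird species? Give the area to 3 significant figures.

z = ln(21/3) / ln(6687/46.24) = 1.9459 / 4.9741 = 0.3912
c = 3 / 46.24^0.3912 = 3 / 4.481 = 0.6695
A = (34/0.6695)^(1/0.3912) ⇒ ln A = ln(50.78)/0.3912 = 10.0396
A = e^10.0396 ≈ 22916 hectares

22900 hectares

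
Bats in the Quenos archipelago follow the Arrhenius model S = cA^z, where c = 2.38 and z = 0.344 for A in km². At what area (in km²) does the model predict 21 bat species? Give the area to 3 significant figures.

561 km²

21 = 2.38 × A^0.344  ⇒  A^0.344 = 21/2.38 = 8.824
ln A = ln(8.824) / 0.344 = 2.1774 / 0.344 = 6.3297
A = e^6.3297 ≈ 561 km²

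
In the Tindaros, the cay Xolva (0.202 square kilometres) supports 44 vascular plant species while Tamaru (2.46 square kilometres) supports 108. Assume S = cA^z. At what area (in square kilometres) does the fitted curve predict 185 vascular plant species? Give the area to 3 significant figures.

11.0 square kilometres

z = ln(108/44) / ln(2.46/0.202) = 0.8979 / 2.4996 = 0.3592
c = 44 / 0.202^0.3592 = 44 / 0.5629 = 78.16
A = (185/78.16)^(1/0.3592) ⇒ ln A = ln(2.367)/0.3592 = 2.3984
A = e^2.3984 ≈ 11.01 square kilometres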